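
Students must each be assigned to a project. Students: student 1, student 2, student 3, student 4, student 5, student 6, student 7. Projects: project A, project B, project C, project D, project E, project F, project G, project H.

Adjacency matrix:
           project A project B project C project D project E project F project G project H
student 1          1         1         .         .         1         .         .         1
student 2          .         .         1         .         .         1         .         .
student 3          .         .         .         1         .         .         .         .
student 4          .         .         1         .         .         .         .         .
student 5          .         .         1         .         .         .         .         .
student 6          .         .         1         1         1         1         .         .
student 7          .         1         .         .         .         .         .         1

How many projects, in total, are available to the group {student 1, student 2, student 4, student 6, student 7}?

The union of neighbours of {student 1, student 2, student 4, student 6, student 7} is {project A, project B, project C, project D, project E, project F, project H}, which has 7 elements.
Since |N(S)| = 7 ≥ |S| = 5, Hall's condition holds for this subset.

7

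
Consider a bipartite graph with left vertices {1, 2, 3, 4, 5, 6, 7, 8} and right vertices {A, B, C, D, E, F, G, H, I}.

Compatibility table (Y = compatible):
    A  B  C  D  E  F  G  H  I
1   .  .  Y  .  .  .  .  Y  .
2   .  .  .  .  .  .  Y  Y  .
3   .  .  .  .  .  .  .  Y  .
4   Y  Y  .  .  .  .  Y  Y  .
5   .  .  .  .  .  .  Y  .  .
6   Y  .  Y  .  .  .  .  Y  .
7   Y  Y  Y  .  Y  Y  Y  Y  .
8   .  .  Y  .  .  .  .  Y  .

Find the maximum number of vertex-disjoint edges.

6

A valid assignment of size 6: 1-C, 2-G, 3-H, 4-B, 6-A, 7-E.
The set {1, 2, 3, 5, 8} has only 3 neighbours ({C, G, H}), so by Hall's theorem at most 6 of the 8 left vertices can be matched.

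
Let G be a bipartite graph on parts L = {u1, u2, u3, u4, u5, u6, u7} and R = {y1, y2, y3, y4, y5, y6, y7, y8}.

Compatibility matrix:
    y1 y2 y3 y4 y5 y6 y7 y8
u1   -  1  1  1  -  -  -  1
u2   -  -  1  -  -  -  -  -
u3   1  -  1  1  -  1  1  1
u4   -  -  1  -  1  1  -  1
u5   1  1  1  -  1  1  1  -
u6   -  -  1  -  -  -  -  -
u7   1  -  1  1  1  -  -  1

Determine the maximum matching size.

6

A valid assignment of size 6: u1–y2, u2–y3, u3–y7, u4–y8, u5–y6, u7–y1.
The set {u2, u6} has only 1 neighbour ({y3}), so by Hall's theorem at most 6 of the 7 left vertices can be matched.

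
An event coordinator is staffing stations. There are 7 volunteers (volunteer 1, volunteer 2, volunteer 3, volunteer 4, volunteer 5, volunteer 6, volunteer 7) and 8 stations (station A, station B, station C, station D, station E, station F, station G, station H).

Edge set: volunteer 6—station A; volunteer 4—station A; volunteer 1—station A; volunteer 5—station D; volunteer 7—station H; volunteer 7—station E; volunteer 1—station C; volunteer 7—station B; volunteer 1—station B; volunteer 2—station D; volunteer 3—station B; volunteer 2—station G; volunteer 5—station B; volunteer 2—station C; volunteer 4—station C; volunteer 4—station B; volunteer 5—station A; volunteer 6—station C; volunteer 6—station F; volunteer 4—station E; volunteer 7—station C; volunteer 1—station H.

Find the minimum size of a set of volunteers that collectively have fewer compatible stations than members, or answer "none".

A matching saturating every volunteer exists, for instance volunteer 1→station A, volunteer 2→station G, volunteer 3→station B, volunteer 4→station E, volunteer 5→station D, volunteer 6→station C, volunteer 7→station H.
By Hall's marriage theorem, this means |N(S)| ≥ |S| for every subset S, so no violating subset exists.

none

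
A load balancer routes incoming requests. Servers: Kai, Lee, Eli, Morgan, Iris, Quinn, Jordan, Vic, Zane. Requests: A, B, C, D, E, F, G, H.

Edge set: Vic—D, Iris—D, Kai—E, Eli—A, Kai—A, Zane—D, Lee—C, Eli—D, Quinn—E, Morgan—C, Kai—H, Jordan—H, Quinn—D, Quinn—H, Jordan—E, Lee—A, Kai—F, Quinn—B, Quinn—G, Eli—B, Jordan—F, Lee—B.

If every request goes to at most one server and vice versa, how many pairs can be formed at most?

One maximum matching: Kai–E, Lee–A, Eli–B, Morgan–C, Iris–D, Quinn–G, Jordan–H.
The set {Iris, Vic, Zane} has only 1 neighbour ({D}), so by Hall's theorem at most 7 of the 9 servers can be matched.

7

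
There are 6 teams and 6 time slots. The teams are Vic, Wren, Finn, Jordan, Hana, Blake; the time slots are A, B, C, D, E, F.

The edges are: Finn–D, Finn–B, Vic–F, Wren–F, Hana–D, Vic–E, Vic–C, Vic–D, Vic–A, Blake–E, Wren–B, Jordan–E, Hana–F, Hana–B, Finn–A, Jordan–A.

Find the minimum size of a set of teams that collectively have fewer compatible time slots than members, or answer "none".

none

A matching saturating every team exists, for instance Vic→C, Wren→F, Finn→D, Jordan→A, Hana→B, Blake→E.
By Hall's marriage theorem, this means |N(S)| ≥ |S| for every subset S, so no violating subset exists.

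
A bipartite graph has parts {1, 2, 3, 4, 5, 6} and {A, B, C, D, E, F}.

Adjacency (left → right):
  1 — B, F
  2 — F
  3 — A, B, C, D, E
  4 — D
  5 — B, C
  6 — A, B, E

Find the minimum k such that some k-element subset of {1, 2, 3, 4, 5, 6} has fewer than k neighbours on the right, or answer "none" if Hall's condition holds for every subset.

none

A matching saturating every left vertex exists, for instance 1→B, 2→F, 3→A, 4→D, 5→C, 6→E.
By Hall's marriage theorem, this means |N(S)| ≥ |S| for every subset S, so no violating subset exists.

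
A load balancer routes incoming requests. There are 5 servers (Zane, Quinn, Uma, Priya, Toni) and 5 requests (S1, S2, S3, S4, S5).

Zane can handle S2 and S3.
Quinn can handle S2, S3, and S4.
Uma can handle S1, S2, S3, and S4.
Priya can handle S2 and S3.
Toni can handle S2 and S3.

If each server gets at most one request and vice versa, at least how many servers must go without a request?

A valid assignment of size 4: Zane→S3, Quinn→S4, Uma→S1, Priya→S2.
The set {Zane, Priya, Toni} has only 2 neighbours ({S2, S3}), so by Hall's theorem at most 4 of the 5 servers can be matched.
That matches 4 of the 5, leaving 1 unmatched; no matching can do better.

1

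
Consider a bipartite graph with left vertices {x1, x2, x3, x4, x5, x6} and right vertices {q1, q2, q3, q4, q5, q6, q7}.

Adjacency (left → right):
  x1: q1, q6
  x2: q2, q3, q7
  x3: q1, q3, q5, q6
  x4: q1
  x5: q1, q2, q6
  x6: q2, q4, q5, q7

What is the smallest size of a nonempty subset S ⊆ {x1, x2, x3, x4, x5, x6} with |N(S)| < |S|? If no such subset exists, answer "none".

none

A matching saturating every left vertex exists, for instance x1→q6, x2→q3, x3→q5, x4→q1, x5→q2, x6→q7.
By Hall's marriage theorem, this means |N(S)| ≥ |S| for every subset S, so no violating subset exists.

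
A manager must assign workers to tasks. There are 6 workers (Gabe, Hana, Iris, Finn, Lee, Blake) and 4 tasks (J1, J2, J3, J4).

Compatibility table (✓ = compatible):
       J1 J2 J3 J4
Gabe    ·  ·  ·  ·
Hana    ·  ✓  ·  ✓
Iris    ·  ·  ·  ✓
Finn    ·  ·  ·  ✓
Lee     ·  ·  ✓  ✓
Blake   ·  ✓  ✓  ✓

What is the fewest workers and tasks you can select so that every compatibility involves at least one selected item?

A maximum matching has 3 edges (e.g. Hana–J2, Iris–J4, Lee–J3).
By König's theorem the minimum vertex cover has the same size. One such cover is {J2, J3, J4}.

3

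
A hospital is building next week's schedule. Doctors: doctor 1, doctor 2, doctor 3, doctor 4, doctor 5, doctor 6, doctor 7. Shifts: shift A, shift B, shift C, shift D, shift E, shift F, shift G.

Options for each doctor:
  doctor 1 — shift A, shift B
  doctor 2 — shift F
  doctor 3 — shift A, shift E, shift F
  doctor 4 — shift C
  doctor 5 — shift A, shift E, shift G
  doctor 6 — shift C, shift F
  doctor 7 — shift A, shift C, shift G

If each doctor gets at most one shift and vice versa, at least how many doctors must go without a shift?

A valid assignment of size 6: doctor 1–shift B, doctor 2–shift F, doctor 3–shift A, doctor 4–shift C, doctor 5–shift E, doctor 7–shift G.
The set {doctor 2, doctor 4, doctor 6} has only 2 neighbours ({shift C, shift F}), so by Hall's theorem at most 6 of the 7 doctors can be matched.
That matches 6 of the 7, leaving 1 unmatched; no matching can do better.

1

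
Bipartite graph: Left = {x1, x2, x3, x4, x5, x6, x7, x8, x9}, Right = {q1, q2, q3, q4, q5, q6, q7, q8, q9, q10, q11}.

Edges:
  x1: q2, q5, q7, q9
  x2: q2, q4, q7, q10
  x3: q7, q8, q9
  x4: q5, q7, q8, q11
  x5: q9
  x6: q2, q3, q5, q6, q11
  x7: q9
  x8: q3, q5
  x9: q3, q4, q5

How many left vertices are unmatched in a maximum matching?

1

A valid assignment of size 8: x1-q2, x2-q7, x3-q8, x4-q11, x5-q9, x6-q6, x8-q5, x9-q4.
The set {x5, x7} has only 1 neighbour ({q9}), so by Hall's theorem at most 8 of the 9 left vertices can be matched.
That matches 8 of the 9, leaving 1 unmatched; no matching can do better.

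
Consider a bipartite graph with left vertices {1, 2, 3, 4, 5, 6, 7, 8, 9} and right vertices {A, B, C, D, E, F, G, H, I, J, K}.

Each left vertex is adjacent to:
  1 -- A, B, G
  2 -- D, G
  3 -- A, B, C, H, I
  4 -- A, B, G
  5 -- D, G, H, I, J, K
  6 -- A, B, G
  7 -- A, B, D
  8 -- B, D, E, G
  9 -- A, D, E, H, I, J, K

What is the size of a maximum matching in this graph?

For example, pair 1→A, 2→D, 3→H, 4→G, 5→K, 6→B, 8→E, 9→J.
The set {1, 2, 4, 6, 7} has only 4 neighbours ({A, B, D, G}), so by Hall's theorem at most 8 of the 9 left vertices can be matched.

8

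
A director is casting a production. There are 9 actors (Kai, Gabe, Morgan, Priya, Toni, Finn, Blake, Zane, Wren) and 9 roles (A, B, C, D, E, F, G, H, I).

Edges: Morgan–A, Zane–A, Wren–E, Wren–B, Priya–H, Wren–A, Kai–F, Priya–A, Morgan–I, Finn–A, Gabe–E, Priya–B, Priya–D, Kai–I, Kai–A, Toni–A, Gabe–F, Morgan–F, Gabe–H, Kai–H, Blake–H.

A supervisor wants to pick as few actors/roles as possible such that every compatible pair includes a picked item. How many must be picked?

7

A maximum matching has 7 edges (e.g. Kai–F, Gabe–E, Morgan–I, Priya–D, Toni–A, Blake–H, Wren–B).
By König's theorem the minimum vertex cover has the same size. One such cover is {Kai, Gabe, Morgan, Priya, Blake, Wren, A}.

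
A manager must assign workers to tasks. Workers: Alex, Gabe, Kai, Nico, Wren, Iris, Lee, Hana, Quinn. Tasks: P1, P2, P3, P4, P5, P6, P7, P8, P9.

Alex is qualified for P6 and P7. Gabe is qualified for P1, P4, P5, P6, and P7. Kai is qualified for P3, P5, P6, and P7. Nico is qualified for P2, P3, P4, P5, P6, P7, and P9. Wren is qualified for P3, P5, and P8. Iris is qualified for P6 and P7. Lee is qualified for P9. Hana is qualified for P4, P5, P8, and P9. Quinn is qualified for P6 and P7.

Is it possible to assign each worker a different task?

The set {Alex, Iris, Quinn} has only 2 neighbours ({P6, P7}), so by Hall's theorem at most 8 of the 9 workers can be matched.
Hence no matching covers every worker.

No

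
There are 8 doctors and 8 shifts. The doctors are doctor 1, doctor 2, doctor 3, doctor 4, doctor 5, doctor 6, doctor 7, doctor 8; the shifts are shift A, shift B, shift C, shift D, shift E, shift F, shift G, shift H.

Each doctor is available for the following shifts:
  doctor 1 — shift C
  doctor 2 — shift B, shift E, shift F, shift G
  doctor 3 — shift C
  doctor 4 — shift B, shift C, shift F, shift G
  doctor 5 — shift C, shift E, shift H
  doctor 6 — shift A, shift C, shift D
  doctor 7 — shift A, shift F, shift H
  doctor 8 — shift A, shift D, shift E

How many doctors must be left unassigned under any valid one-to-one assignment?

1

One maximum matching: doctor 1-shift C, doctor 2-shift G, doctor 4-shift F, doctor 5-shift H, doctor 6-shift D, doctor 7-shift A, doctor 8-shift E.
The set {doctor 1, doctor 3} has only 1 neighbour ({shift C}), so by Hall's theorem at most 7 of the 8 doctors can be matched.
That matches 7 of the 8, leaving 1 unmatched; no matching can do better.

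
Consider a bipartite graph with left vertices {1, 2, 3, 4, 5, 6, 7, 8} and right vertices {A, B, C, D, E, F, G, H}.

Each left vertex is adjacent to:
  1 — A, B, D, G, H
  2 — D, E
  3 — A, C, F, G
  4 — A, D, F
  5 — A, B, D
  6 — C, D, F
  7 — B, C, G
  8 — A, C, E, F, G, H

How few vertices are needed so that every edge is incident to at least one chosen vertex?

The 8 edges 1–H, 2–E, 3–F, 4–D, 5–A, 6–C, 7–B, 8–G form a matching, so any vertex cover needs at least 8 vertices (one per matched edge).
Conversely {1, 2, 3, 4, 5, 6, 7, 8} meets every edge and has exactly 8 vertices, so 8 is optimal.

8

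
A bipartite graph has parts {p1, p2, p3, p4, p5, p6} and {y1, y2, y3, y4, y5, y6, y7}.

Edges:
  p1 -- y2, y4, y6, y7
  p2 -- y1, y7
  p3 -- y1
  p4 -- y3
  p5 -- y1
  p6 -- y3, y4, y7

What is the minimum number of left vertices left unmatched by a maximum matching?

For example, pair p1-y2, p2-y7, p3-y1, p4-y3, p6-y4.
The set {p3, p5} has only 1 neighbour ({y1}), so by Hall's theorem at most 5 of the 6 left vertices can be matched.
That matches 5 of the 6, leaving 1 unmatched; no matching can do better.

1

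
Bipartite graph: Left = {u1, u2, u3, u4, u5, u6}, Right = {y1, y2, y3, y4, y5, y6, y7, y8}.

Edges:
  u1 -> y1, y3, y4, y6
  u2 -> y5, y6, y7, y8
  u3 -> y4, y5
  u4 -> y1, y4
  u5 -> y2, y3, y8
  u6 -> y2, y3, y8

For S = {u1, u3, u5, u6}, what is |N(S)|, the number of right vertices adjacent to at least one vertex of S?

The union of neighbours of {u1, u3, u5, u6} is {y1, y2, y3, y4, y5, y6, y8}, which has 7 elements.
Since |N(S)| = 7 ≥ |S| = 4, Hall's condition holds for this subset.

7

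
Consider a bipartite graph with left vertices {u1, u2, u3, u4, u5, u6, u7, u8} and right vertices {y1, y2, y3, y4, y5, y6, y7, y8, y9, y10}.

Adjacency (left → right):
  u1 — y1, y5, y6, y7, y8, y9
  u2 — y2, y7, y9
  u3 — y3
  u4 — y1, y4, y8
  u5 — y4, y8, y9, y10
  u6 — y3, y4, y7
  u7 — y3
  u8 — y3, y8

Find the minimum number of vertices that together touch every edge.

7

A maximum matching has 7 edges (e.g. u1–y6, u2–y7, u3–y3, u4–y1, u5–y10, u6–y4, u8–y8).
By König's theorem the minimum vertex cover has the same size. One such cover is {u1, u2, u4, u5, u6, u8, y3}.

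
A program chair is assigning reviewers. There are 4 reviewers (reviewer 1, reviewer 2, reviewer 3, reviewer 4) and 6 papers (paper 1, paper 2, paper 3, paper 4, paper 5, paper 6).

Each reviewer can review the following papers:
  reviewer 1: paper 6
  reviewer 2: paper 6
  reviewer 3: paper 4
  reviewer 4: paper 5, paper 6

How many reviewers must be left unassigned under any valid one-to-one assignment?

1

A valid assignment of size 3: reviewer 1-paper 6, reviewer 3-paper 4, reviewer 4-paper 5.
The set {reviewer 1, reviewer 2} has only 1 neighbour ({paper 6}), so by Hall's theorem at most 3 of the 4 reviewers can be matched.
That matches 3 of the 4, leaving 1 unmatched; no matching can do better.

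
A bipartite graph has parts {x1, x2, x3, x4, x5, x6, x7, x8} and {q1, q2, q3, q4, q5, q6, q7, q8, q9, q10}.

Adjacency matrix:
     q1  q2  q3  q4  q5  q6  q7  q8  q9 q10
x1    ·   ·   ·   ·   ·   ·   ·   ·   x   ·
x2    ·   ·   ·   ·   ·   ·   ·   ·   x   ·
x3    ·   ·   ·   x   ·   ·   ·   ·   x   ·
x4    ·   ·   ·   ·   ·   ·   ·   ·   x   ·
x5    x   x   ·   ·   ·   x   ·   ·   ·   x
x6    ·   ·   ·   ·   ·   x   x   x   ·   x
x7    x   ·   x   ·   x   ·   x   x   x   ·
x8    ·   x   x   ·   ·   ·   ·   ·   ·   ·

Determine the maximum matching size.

6

One maximum matching: x1→q9, x3→q4, x5→q6, x6→q8, x7→q7, x8→q2.
The set {x1, x2, x4} has only 1 neighbour ({q9}), so by Hall's theorem at most 6 of the 8 left vertices can be matched.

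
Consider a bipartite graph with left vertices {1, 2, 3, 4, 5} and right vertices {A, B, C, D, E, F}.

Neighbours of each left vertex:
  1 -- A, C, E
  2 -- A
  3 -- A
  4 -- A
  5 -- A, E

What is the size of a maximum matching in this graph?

3

One maximum matching: 1-C, 2-A, 5-E.
The set {2, 3, 4} has only 1 neighbour ({A}), so by Hall's theorem at most 3 of the 5 left vertices can be matched.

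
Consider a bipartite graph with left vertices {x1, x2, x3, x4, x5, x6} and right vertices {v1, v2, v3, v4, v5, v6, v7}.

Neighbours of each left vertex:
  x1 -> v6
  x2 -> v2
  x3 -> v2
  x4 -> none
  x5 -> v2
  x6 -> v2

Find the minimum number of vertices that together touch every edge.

A maximum matching has 2 edges (e.g. x1–v6, x2–v2).
By König's theorem the minimum vertex cover has the same size. One such cover is {x1, v2}.

2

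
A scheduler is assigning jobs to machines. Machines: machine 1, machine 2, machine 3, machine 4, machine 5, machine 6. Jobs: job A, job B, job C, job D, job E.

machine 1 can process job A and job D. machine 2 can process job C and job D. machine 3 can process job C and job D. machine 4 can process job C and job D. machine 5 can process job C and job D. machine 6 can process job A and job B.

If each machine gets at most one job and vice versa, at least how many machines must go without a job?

2

A valid assignment of size 4: machine 1–job A, machine 2–job C, machine 3–job D, machine 6–job B.
The set {machine 2, machine 3, machine 4, machine 5} has only 2 neighbours ({job C, job D}), so by Hall's theorem at most 4 of the 6 machines can be matched.
That matches 4 of the 6, leaving 2 unmatched; no matching can do better.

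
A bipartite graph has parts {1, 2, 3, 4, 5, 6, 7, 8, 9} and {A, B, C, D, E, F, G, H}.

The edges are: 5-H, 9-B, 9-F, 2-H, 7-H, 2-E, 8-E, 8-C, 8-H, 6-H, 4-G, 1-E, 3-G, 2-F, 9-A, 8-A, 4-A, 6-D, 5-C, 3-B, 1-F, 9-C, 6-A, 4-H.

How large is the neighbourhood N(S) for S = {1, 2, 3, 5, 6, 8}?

8

The union of neighbours of {1, 2, 3, 5, 6, 8} is {A, B, C, D, E, F, G, H}, which has 8 elements.
Since |N(S)| = 8 ≥ |S| = 6, Hall's condition holds for this subset.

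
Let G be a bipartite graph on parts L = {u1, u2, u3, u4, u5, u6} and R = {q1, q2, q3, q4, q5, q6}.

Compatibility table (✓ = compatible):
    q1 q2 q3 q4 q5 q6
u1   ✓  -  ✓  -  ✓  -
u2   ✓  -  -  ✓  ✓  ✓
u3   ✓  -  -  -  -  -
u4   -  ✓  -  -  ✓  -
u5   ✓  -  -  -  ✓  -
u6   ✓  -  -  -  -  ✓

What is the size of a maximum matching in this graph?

One maximum matching: u1→q3, u2→q4, u3→q1, u4→q2, u5→q5, u6→q6.
This saturates every left vertex, so 6 is the maximum.

6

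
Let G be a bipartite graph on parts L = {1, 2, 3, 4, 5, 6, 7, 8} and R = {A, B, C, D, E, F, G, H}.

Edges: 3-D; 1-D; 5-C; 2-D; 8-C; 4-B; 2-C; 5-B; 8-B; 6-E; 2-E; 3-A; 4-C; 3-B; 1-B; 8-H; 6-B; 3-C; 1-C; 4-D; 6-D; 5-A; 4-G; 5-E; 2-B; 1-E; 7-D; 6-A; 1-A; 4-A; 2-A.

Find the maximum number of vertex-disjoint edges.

7

For example, pair 1–A, 2–D, 3–C, 4–G, 5–E, 6–B, 8–H.
The set {1, 2, 3, 5, 6, 7} has only 5 neighbours ({A, B, C, D, E}), so by Hall's theorem at most 7 of the 8 left vertices can be matched.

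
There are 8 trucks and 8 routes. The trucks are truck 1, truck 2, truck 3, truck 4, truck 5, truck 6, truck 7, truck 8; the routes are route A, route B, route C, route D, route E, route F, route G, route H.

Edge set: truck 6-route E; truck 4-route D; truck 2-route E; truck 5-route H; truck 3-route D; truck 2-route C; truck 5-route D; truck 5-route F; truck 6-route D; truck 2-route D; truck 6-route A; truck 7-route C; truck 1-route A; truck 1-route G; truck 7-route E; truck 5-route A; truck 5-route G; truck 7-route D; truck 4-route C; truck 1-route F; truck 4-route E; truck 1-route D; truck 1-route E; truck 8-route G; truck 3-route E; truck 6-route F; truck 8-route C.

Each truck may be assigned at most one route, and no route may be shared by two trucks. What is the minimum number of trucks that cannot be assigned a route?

1

A valid assignment of size 7: truck 1-route A, truck 2-route C, truck 3-route D, truck 4-route E, truck 5-route H, truck 6-route F, truck 8-route G.
The set {truck 2, truck 3, truck 4, truck 7} has only 3 neighbours ({route C, route D, route E}), so by Hall's theorem at most 7 of the 8 trucks can be matched.
That matches 7 of the 8, leaving 1 unmatched; no matching can do better.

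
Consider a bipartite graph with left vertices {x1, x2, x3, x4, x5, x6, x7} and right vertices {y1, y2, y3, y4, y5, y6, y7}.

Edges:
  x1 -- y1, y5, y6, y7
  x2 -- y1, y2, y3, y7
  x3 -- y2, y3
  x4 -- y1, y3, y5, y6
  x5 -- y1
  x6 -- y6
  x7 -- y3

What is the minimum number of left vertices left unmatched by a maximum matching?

1

For example, pair x1–y5, x2–y7, x3–y2, x4–y3, x5–y1, x6–y6.
The set {x1, x2, x3, x4, x5, x6, x7} has only 6 neighbours ({y1, y2, y3, y5, y6, y7}), so by Hall's theorem at most 6 of the 7 left vertices can be matched.
That matches 6 of the 7, leaving 1 unmatched; no matching can do better.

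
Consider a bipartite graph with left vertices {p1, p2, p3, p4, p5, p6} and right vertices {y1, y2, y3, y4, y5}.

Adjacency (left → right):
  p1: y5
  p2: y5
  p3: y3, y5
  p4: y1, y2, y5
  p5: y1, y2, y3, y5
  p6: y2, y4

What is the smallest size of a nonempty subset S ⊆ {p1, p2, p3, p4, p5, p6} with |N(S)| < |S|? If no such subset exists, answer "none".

2

Take S = {p1, p2}. Its neighbourhood is {y5}, so |N(S)| = 1 < |S| = 2.
No single vertex violates Hall's condition since each has at least one neighbour, so 2 is the minimum.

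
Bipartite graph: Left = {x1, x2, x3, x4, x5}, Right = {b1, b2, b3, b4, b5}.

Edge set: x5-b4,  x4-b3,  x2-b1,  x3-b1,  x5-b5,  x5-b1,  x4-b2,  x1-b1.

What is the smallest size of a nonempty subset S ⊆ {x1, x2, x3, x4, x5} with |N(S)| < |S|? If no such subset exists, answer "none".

2

Take S = {x1, x2}. Its neighbourhood is {b1}, so |N(S)| = 1 < |S| = 2.
No single vertex violates Hall's condition since each has at least one neighbour, so 2 is the minimum.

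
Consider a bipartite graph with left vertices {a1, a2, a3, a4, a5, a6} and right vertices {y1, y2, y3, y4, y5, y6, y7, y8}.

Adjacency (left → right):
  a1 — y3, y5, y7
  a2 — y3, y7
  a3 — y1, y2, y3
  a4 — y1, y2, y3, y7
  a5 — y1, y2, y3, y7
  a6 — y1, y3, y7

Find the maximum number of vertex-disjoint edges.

5

For example, pair a1-y5, a2-y7, a3-y2, a4-y1, a5-y3.
The set {a2, a3, a4, a5, a6} has only 4 neighbours ({y1, y2, y3, y7}), so by Hall's theorem at most 5 of the 6 left vertices can be matched.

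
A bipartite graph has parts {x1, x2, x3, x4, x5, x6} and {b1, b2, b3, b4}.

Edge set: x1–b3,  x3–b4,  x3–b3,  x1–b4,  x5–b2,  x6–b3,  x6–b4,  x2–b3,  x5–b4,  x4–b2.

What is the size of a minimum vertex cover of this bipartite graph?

The 3 edges x1–b4, x2–b3, x4–b2 form a matching, so any vertex cover needs at least 3 vertices (one per matched edge).
Conversely {b2, b3, b4} meets every edge and has exactly 3 vertices, so 3 is optimal.

3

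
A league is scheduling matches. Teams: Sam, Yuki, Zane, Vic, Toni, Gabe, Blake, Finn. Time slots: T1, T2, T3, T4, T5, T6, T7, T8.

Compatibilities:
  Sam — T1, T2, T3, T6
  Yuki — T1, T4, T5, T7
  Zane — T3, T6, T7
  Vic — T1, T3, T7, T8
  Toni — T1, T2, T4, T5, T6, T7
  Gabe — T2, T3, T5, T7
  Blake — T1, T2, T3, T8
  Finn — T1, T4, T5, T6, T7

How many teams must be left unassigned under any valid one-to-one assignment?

0

A valid assignment of size 8: Sam→T2, Yuki→T5, Zane→T6, Vic→T1, Toni→T4, Gabe→T3, Blake→T8, Finn→T7.
All 8 teams are matched, so no larger matching exists.
That matches 8 of the 8, leaving 0 unmatched; no matching can do better.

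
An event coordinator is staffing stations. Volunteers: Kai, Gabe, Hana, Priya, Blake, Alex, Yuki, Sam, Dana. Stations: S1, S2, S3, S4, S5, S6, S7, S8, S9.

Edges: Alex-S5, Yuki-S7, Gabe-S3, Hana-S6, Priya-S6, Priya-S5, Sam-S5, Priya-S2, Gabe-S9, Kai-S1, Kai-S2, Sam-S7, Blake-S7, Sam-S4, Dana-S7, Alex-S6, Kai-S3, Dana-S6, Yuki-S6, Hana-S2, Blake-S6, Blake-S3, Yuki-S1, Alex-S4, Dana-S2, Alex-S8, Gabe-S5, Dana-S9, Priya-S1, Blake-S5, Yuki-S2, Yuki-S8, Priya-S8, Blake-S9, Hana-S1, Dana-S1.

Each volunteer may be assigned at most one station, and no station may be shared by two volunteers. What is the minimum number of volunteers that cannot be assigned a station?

For example, pair Kai→S3, Gabe→S5, Hana→S1, Priya→S6, Blake→S9, Alex→S4, Yuki→S8, Sam→S7, Dana→S2.
All 9 volunteers are matched, so no larger matching exists.
That matches 9 of the 9, leaving 0 unmatched; no matching can do better.

0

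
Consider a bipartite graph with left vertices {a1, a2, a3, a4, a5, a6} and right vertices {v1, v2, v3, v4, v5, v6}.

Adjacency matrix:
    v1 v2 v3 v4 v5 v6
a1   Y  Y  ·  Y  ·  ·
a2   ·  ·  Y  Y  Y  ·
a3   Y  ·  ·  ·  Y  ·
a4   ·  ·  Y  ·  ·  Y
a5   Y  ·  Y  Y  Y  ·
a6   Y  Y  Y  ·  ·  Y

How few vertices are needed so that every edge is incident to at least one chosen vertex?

The 6 edges a1–v1, a2–v3, a3–v5, a4–v6, a5–v4, a6–v2 form a matching, so any vertex cover needs at least 6 vertices (one per matched edge).
Conversely {a1, a2, a3, a4, a5, a6} meets every edge and has exactly 6 vertices, so 6 is optimal.

6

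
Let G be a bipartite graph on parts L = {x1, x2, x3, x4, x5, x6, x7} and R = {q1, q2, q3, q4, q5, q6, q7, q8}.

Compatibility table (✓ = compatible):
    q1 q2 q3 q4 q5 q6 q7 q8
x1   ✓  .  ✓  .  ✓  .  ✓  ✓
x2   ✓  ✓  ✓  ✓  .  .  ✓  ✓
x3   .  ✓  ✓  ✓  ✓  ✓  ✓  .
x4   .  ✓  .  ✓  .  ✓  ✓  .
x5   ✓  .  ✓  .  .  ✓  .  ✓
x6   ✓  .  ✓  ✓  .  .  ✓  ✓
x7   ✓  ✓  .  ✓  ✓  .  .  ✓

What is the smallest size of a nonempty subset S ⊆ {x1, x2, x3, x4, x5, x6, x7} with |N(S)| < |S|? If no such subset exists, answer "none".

A matching saturating every left vertex exists, for instance x1→q8, x2→q1, x3→q3, x4→q2, x5→q6, x6→q7, x7→q4.
By Hall's marriage theorem, this means |N(S)| ≥ |S| for every subset S, so no violating subset exists.

none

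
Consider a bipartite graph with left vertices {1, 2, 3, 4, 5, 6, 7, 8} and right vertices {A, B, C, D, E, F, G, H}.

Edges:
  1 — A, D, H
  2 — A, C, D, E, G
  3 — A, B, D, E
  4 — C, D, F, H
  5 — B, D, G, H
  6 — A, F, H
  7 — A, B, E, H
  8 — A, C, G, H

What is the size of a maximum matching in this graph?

A valid assignment of size 8: 1-D, 2-A, 3-E, 4-F, 5-G, 6-H, 7-B, 8-C.
All 8 left vertices are matched, so no larger matching exists.

8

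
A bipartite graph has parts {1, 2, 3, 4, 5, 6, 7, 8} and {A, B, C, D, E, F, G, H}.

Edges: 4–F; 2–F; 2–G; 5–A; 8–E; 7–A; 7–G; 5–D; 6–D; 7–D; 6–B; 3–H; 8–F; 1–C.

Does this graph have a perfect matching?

A valid assignment of size 8: 1-C, 2-G, 3-H, 4-F, 5-A, 6-B, 7-D, 8-E.
Every left vertex is matched, so this is a perfect matching.

Yes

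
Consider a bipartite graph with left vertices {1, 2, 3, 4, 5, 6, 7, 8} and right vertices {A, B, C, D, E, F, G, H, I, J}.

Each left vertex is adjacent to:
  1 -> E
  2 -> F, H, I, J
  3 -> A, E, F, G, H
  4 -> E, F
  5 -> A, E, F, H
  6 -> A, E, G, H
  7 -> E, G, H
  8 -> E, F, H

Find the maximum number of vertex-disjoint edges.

A valid assignment of size 6: 1→E, 2→J, 3→A, 4→F, 5→H, 6→G.
The set {1, 3, 4, 5, 6, 7, 8} has only 5 neighbours ({A, E, F, G, H}), so by Hall's theorem at most 6 of the 8 left vertices can be matched.

6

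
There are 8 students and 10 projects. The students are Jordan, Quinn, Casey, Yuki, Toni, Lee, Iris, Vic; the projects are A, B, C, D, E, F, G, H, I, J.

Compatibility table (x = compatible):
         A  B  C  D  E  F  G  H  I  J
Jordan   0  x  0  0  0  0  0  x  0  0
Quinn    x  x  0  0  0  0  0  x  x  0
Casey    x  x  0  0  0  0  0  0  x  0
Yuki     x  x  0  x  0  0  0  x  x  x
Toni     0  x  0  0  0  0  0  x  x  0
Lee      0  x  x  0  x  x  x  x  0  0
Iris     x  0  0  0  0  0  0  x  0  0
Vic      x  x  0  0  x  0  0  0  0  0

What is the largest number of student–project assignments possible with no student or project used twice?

For example, pair Jordan–H, Quinn–I, Casey–A, Yuki–J, Toni–B, Lee–G, Vic–E.
The set {Jordan, Quinn, Casey, Toni, Iris} has only 4 neighbours ({A, B, H, I}), so by Hall's theorem at most 7 of the 8 students can be matched.

7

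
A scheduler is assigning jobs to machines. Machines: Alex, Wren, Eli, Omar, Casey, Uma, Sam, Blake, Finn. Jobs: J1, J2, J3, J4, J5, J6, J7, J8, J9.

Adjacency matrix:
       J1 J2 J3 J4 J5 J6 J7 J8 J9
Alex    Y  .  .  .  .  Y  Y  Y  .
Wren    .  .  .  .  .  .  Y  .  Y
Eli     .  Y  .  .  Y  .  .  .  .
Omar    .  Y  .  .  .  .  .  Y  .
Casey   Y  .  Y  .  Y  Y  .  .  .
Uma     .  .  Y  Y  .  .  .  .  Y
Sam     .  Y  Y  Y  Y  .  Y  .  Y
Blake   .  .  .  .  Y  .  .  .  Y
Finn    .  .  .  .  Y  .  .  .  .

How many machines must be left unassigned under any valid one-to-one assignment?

One maximum matching: Alex–J6, Wren–J7, Eli–J2, Omar–J8, Casey–J1, Uma–J4, Sam–J3, Blake–J9, Finn–J5.
All 9 machines are matched, so no larger matching exists.
That matches 9 of the 9, leaving 0 unmatched; no matching can do better.

0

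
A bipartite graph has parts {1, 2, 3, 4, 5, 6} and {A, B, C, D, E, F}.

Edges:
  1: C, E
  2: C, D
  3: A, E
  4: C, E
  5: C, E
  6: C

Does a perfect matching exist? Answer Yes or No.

No

The set {1, 4, 5, 6} has only 2 neighbours ({C, E}), so by Hall's theorem at most 4 of the 6 left vertices can be matched.
Hence no matching covers every left vertex.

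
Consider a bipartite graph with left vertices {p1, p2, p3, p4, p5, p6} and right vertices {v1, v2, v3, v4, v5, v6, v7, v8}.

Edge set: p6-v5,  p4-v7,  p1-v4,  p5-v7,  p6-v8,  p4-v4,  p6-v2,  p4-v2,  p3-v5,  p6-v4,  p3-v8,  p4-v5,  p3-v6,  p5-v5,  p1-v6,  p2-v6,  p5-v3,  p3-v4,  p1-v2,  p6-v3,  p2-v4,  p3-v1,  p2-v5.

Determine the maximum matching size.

6

A valid assignment of size 6: p1–v6, p2–v4, p3–v1, p4–v2, p5–v7, p6–v3.
All 6 left vertices are matched, so no larger matching exists.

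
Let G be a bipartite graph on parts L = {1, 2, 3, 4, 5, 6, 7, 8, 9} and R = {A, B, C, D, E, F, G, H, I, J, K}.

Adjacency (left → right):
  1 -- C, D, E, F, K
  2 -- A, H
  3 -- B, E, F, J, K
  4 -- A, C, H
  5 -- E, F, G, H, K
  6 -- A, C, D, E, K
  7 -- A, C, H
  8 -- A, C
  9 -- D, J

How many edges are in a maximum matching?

8

For example, pair 1–F, 2–A, 3–K, 4–H, 5–G, 6–E, 7–C, 9–J.
The set {2, 4, 7, 8} has only 3 neighbours ({A, C, H}), so by Hall's theorem at most 8 of the 9 left vertices can be matched.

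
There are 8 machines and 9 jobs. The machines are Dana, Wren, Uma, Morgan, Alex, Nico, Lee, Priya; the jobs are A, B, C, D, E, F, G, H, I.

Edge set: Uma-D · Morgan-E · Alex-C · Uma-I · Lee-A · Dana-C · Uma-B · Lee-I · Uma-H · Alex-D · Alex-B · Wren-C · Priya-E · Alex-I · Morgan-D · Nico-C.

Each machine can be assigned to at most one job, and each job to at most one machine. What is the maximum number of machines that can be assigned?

6

For example, pair Dana-C, Uma-B, Morgan-D, Alex-I, Lee-A, Priya-E.
The set {Dana, Wren, Nico} has only 1 neighbour ({C}), so by Hall's theorem at most 6 of the 8 machines can be matched.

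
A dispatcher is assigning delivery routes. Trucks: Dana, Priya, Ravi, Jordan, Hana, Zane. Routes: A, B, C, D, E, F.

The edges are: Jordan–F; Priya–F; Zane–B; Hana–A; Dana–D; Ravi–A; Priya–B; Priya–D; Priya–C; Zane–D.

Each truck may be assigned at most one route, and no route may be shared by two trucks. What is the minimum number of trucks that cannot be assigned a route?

1

For example, pair Dana-D, Priya-C, Ravi-A, Jordan-F, Zane-B.
The set {Ravi, Hana} has only 1 neighbour ({A}), so by Hall's theorem at most 5 of the 6 trucks can be matched.
That matches 5 of the 6, leaving 1 unmatched; no matching can do better.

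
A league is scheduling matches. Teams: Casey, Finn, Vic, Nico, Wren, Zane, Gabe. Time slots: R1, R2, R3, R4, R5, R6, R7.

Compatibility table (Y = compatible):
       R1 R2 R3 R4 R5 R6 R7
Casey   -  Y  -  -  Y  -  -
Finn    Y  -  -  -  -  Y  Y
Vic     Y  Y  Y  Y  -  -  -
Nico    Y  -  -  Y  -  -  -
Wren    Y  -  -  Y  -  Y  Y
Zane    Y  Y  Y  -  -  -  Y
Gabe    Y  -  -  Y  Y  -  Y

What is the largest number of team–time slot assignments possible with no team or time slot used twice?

7

One maximum matching: Casey–R5, Finn–R6, Vic–R2, Nico–R1, Wren–R4, Zane–R3, Gabe–R7.
This saturates every team, so 7 is the maximum.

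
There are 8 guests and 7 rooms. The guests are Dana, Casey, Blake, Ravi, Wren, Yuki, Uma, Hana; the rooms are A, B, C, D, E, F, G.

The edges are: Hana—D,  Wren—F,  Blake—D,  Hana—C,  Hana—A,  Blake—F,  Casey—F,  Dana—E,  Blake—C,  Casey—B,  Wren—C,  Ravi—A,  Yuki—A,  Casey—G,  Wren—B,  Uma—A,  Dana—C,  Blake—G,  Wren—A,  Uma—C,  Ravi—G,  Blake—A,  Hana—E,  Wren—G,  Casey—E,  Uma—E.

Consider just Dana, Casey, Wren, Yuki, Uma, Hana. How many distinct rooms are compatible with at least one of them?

7

The union of neighbours of {Dana, Casey, Wren, Yuki, Uma, Hana} is {A, B, C, D, E, F, G}, which has 7 elements.
Since |N(S)| = 7 ≥ |S| = 6, Hall's condition holds for this subset.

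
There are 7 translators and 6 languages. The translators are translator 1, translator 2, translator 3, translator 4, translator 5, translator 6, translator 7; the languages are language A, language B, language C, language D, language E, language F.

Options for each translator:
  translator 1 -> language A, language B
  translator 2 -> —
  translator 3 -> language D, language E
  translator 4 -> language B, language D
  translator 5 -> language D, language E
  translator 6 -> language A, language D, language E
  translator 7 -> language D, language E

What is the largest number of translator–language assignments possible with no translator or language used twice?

4

For example, pair translator 1→language A, translator 3→language D, translator 4→language B, translator 5→language E.
The set {translator 1, translator 2, translator 3, translator 4, translator 5, translator 6, translator 7} has only 4 neighbours ({language A, language B, language D, language E}), so by Hall's theorem at most 4 of the 7 translators can be matched.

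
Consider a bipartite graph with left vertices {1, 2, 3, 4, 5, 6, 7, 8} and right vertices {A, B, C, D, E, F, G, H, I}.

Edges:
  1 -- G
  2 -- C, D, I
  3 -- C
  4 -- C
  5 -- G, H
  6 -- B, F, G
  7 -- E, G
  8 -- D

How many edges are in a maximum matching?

One maximum matching: 1→G, 2→I, 3→C, 5→H, 6→B, 7→E, 8→D.
The set {3, 4} has only 1 neighbour ({C}), so by Hall's theorem at most 7 of the 8 left vertices can be matched.

7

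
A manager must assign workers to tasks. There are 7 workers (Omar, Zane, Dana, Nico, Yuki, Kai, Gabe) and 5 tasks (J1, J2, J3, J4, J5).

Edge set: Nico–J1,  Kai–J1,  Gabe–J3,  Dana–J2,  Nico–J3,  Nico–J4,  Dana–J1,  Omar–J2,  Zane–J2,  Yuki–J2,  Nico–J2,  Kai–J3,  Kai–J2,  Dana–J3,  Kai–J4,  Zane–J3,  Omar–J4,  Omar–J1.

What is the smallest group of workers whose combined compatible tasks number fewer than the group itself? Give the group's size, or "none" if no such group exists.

Take S = {Zane, Yuki, Gabe}. Its neighbourhood is {J2, J3}, so |N(S)| = 2 < |S| = 3.
Every subset of size less than 3 has at least as many neighbours as members, so 3 is the minimum.

3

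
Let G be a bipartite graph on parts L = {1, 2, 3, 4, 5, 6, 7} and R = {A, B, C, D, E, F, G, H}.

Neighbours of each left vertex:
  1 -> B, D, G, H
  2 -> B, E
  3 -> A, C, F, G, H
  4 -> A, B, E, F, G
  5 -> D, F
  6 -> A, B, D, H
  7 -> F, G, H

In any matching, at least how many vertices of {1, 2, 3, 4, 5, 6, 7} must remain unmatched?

0

A valid assignment of size 7: 1–G, 2–E, 3–H, 4–A, 5–D, 6–B, 7–F.
This saturates every left vertex, so 7 is the maximum.
That matches 7 of the 7, leaving 0 unmatched; no matching can do better.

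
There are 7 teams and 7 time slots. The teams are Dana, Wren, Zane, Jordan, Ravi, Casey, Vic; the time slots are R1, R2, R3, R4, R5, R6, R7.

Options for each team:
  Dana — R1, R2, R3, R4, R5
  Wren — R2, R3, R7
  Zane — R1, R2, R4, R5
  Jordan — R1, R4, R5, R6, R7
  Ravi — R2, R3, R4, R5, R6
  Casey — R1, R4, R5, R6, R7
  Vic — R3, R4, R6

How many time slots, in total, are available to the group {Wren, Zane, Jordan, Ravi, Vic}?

The union of neighbours of {Wren, Zane, Jordan, Ravi, Vic} is {R1, R2, R3, R4, R5, R6, R7}, which has 7 elements.
Since |N(S)| = 7 ≥ |S| = 5, Hall's condition holds for this subset.

7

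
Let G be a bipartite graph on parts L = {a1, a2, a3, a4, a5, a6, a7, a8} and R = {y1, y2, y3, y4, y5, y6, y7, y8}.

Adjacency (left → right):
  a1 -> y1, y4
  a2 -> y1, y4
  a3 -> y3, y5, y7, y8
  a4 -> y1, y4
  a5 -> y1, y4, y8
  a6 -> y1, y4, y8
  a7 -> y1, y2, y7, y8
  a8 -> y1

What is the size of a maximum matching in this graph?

5

For example, pair a1→y4, a2→y1, a3→y3, a5→y8, a7→y7.
The set {a1, a2, a4, a5, a6, a8} has only 3 neighbours ({y1, y4, y8}), so by Hall's theorem at most 5 of the 8 left vertices can be matched.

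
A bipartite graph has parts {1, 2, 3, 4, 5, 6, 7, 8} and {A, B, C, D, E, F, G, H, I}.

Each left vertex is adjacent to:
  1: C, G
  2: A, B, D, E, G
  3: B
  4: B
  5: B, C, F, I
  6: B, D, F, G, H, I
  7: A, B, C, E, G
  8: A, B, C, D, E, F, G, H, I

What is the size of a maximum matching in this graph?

7

For example, pair 1→C, 2→E, 3→B, 5→F, 6→H, 7→A, 8→G.
The set {3, 4} has only 1 neighbour ({B}), so by Hall's theorem at most 7 of the 8 left vertices can be matched.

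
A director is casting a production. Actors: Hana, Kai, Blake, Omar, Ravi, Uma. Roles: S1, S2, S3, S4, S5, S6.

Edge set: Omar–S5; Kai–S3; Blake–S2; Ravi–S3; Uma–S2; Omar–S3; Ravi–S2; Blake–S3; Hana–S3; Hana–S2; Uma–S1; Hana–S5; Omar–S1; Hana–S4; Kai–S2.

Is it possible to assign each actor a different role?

The set {Kai, Blake, Ravi} has only 2 neighbours ({S2, S3}), so by Hall's theorem at most 5 of the 6 actors can be matched.
Hence no matching covers every actor.

No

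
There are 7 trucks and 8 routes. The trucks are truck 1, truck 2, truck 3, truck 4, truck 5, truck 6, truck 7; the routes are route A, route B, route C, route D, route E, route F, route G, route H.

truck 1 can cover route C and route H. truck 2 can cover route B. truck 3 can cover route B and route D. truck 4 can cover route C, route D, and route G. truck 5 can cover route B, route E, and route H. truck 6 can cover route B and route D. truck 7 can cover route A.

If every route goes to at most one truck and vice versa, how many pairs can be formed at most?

6

One maximum matching: truck 1→route H, truck 2→route B, truck 3→route D, truck 4→route G, truck 5→route E, truck 7→route A.
The set {truck 2, truck 3, truck 6} has only 2 neighbours ({route B, route D}), so by Hall's theorem at most 6 of the 7 trucks can be matched.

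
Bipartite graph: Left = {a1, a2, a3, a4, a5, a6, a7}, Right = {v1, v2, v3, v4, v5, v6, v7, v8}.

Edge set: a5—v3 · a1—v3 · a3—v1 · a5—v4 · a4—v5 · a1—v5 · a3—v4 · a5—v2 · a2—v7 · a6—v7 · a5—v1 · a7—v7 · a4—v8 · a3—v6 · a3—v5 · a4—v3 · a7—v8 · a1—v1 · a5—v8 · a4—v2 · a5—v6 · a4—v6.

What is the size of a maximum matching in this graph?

6

For example, pair a1–v1, a2–v7, a3–v6, a4–v2, a5–v3, a7–v8.
The set {a2, a6} has only 1 neighbour ({v7}), so by Hall's theorem at most 6 of the 7 left vertices can be matched.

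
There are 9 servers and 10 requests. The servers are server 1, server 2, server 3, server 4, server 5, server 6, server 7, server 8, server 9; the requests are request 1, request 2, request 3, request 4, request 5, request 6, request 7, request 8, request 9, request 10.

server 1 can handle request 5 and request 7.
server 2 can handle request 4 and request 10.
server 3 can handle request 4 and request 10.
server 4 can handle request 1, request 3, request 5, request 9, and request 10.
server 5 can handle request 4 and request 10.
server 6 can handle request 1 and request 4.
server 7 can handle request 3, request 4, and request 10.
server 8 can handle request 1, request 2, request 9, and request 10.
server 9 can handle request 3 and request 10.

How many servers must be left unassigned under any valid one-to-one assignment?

2

One maximum matching: server 1→request 7, server 2→request 10, server 3→request 4, server 4→request 5, server 6→request 1, server 7→request 3, server 8→request 9.
The set {server 2, server 3, server 5, server 7, server 9} has only 3 neighbours ({request 10, request 3, request 4}), so by Hall's theorem at most 7 of the 9 servers can be matched.
That matches 7 of the 9, leaving 2 unmatched; no matching can do better.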